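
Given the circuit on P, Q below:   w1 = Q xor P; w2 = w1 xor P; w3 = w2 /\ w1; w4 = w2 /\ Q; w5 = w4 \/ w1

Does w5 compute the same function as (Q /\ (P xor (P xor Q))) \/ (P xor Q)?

w1 = Q xor P
w2 = w1 xor P = (Q xor P) xor P
w4 = w2 /\ Q = ((Q xor P) xor P) /\ Q
w5 = w4 \/ w1 = (((Q xor P) xor P) /\ Q) \/ (Q xor P)
At P=0, Q=0: circuit gives 0, formula gives 0.
At P=0, Q=1: circuit gives 1, formula gives 1.
Agrees on all 4 inputs.

Yes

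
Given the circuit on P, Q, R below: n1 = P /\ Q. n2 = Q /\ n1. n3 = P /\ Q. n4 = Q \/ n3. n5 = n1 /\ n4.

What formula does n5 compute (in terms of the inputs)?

n1 = P /\ Q
n3 = P /\ Q
n4 = Q \/ n3 = Q \/ (P /\ Q)
n5 = n1 /\ n4 = (P /\ Q) /\ (Q \/ (P /\ Q))

(P /\ Q) /\ (Q \/ (P /\ Q))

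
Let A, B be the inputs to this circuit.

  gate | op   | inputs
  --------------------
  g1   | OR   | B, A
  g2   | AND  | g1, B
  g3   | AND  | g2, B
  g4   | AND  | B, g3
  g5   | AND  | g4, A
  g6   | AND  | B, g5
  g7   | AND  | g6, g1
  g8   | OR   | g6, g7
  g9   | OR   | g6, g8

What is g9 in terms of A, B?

g1 = B OR A
g2 = g1 AND B = (B OR A) AND B
g3 = g2 AND B = ((B OR A) AND B) AND B
g4 = B AND g3 = B AND (((B OR A) AND B) AND B)
g5 = g4 AND A = (B AND (((B OR A) AND B) AND B)) AND A
g6 = B AND g5 = B AND ((B AND (((B OR A) AND B) AND B)) AND A)
g7 = g6 AND g1 = (B AND ((B AND (((B OR A) AND B) AND B)) AND A)) AND (B OR A)
g8 = g6 OR g7 = (B AND ((B AND (((B OR A) AND B) AND B)) AND A)) OR ((B AND ((B AND (((B OR A) AND B) AND B)) AND A)) AND (B OR A))
g9 = g6 OR g8 = (B AND ((B AND (((B OR A) AND B) AND B)) AND A)) OR ((B AND ((B AND (((B OR A) AND B) AND B)) AND A)) OR ((B AND ((B AND (((B OR A) AND B) AND B)) AND A)) AND (B OR A)))

(B AND ((B AND (((B OR A) AND B) AND B)) AND A)) OR ((B AND ((B AND (((B OR A) AND B) AND B)) AND A)) OR ((B AND ((B AND (((B OR A) AND B) AND B)) AND A)) AND (B OR A)))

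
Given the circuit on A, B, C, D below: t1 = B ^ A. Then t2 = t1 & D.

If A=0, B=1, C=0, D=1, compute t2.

1

t1 = 1 ^ 0 = 1
t2 = 1 & 1 = 1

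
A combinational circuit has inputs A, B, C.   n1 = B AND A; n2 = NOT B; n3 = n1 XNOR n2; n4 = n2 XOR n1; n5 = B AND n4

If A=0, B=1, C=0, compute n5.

n1 = 1 AND 0 = 0
n2 = NOT 1 = 0
n4 = 0 XOR 0 = 0
n5 = 1 AND 0 = 0

0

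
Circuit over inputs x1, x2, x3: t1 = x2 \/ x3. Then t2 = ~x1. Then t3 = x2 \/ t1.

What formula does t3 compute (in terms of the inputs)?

x2 \/ (x2 \/ x3)

t1 = x2 \/ x3
t3 = x2 \/ t1 = x2 \/ (x2 \/ x3)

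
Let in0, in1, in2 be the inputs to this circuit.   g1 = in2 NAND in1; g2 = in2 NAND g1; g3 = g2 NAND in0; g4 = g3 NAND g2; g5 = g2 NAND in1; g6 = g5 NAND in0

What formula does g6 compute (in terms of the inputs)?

g1 = in2 NAND in1
g2 = in2 NAND g1 = in2 NAND (in2 NAND in1)
g5 = g2 NAND in1 = (in2 NAND (in2 NAND in1)) NAND in1
g6 = g5 NAND in0 = ((in2 NAND (in2 NAND in1)) NAND in1) NAND in0

((in2 NAND (in2 NAND in1)) NAND in1) NAND in0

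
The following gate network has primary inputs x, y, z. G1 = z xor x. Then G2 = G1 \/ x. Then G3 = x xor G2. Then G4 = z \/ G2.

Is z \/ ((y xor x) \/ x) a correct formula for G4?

G1 = z xor x
G2 = G1 \/ x = (z xor x) \/ x
G4 = z \/ G2 = z \/ ((z xor x) \/ x)
At x=0, y=1, z=0: circuit gives 0, formula gives 1.

No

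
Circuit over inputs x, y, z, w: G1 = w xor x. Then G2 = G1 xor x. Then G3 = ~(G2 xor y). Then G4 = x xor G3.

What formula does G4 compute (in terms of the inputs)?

G1 = w xor x
G2 = G1 xor x = (w xor x) xor x
G3 = ~(G2 xor y) = ~(((w xor x) xor x) xor y)
G4 = x xor G3 = x xor (~(((w xor x) xor x) xor y))

x xor (~(((w xor x) xor x) xor y))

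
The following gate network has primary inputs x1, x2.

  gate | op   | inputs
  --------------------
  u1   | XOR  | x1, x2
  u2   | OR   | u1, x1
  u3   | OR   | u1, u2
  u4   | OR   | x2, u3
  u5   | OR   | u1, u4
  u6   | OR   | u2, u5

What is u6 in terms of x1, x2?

u1 = x1 XOR x2
u2 = u1 OR x1 = (x1 XOR x2) OR x1
u3 = u1 OR u2 = (x1 XOR x2) OR ((x1 XOR x2) OR x1)
u4 = x2 OR u3 = x2 OR ((x1 XOR x2) OR ((x1 XOR x2) OR x1))
u5 = u1 OR u4 = (x1 XOR x2) OR (x2 OR ((x1 XOR x2) OR ((x1 XOR x2) OR x1)))
u6 = u2 OR u5 = ((x1 XOR x2) OR x1) OR ((x1 XOR x2) OR (x2 OR ((x1 XOR x2) OR ((x1 XOR x2) OR x1))))

((x1 XOR x2) OR x1) OR ((x1 XOR x2) OR (x2 OR ((x1 XOR x2) OR ((x1 XOR x2) OR x1))))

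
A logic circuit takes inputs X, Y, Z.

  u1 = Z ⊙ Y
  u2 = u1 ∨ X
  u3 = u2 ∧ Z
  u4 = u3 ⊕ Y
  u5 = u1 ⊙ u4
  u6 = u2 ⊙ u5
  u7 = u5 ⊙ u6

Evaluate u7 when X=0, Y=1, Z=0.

0

u1 = 0 ⊙ 1 = 0
u2 = 0 ∨ 0 = 0
u3 = 0 ∧ 0 = 0
u4 = 0 ⊕ 1 = 1
u5 = 0 ⊙ 1 = 0
u6 = 0 ⊙ 0 = 1
u7 = 0 ⊙ 1 = 0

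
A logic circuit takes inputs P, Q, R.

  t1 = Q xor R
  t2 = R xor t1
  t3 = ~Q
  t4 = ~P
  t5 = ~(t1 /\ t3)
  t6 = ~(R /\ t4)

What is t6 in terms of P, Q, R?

t4 = ~P
t6 = ~(R /\ t4) = ~(R /\ ~P)

~(R /\ ~P)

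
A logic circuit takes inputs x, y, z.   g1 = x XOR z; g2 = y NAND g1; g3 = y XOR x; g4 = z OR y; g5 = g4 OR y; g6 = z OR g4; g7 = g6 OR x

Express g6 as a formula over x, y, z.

z OR (z OR y)

g4 = z OR y
g6 = z OR g4 = z OR (z OR y)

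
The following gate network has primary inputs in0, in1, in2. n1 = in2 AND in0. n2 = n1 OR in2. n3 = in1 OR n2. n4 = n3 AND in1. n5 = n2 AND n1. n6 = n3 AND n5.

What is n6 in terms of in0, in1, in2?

(in1 OR ((in2 AND in0) OR in2)) AND (((in2 AND in0) OR in2) AND (in2 AND in0))

n1 = in2 AND in0
n2 = n1 OR in2 = (in2 AND in0) OR in2
n3 = in1 OR n2 = in1 OR ((in2 AND in0) OR in2)
n5 = n2 AND n1 = ((in2 AND in0) OR in2) AND (in2 AND in0)
n6 = n3 AND n5 = (in1 OR ((in2 AND in0) OR in2)) AND (((in2 AND in0) OR in2) AND (in2 AND in0))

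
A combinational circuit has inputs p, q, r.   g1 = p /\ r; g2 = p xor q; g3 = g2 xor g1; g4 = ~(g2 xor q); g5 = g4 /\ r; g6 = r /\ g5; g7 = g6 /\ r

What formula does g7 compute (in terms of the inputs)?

(r /\ ((~((p xor q) xor q)) /\ r)) /\ r

g2 = p xor q
g4 = ~(g2 xor q) = ~((p xor q) xor q)
g5 = g4 /\ r = (~((p xor q) xor q)) /\ r
g6 = r /\ g5 = r /\ ((~((p xor q) xor q)) /\ r)
g7 = g6 /\ r = (r /\ ((~((p xor q) xor q)) /\ r)) /\ r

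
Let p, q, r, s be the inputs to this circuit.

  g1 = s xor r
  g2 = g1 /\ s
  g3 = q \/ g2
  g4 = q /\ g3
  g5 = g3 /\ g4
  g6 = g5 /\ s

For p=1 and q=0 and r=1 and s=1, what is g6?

0

g1 = 1 xor 1 = 0
g2 = 0 /\ 1 = 0
g3 = 0 \/ 0 = 0
g4 = 0 /\ 0 = 0
g5 = 0 /\ 0 = 0
g6 = 0 /\ 1 = 0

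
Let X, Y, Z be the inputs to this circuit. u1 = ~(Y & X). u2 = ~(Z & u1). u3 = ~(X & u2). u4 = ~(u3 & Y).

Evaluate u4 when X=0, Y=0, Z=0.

1

u1 = ~(0 & 0) = 1
u2 = ~(0 & 1) = 1
u3 = ~(0 & 1) = 1
u4 = ~(1 & 0) = 1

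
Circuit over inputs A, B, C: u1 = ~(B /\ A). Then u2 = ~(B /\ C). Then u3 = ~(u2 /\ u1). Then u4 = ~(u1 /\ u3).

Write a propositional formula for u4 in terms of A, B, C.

u1 = ~(B /\ A)
u2 = ~(B /\ C)
u3 = ~(u2 /\ u1) = ~((~(B /\ C)) /\ (~(B /\ A)))
u4 = ~(u1 /\ u3) = ~((~(B /\ A)) /\ (~((~(B /\ C)) /\ (~(B /\ A)))))

~((~(B /\ A)) /\ (~((~(B /\ C)) /\ (~(B /\ A)))))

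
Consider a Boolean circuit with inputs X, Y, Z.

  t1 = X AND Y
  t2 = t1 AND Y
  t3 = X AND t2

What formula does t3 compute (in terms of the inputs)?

X AND ((X AND Y) AND Y)

t1 = X AND Y
t2 = t1 AND Y = (X AND Y) AND Y
t3 = X AND t2 = X AND ((X AND Y) AND Y)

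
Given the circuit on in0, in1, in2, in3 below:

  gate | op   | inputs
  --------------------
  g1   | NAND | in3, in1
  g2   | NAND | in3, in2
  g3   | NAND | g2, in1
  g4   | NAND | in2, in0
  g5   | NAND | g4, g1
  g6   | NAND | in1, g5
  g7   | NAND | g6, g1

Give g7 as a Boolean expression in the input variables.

(in1 NAND ((in2 NAND in0) NAND (in3 NAND in1))) NAND (in3 NAND in1)

g1 = in3 NAND in1
g4 = in2 NAND in0
g5 = g4 NAND g1 = (in2 NAND in0) NAND (in3 NAND in1)
g6 = in1 NAND g5 = in1 NAND ((in2 NAND in0) NAND (in3 NAND in1))
g7 = g6 NAND g1 = (in1 NAND ((in2 NAND in0) NAND (in3 NAND in1))) NAND (in3 NAND in1)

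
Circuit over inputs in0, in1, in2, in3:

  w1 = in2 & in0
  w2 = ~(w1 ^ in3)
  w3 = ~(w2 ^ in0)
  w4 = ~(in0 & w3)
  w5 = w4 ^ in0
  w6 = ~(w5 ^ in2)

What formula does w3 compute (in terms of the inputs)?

~((~((in2 & in0) ^ in3)) ^ in0)

w1 = in2 & in0
w2 = ~(w1 ^ in3) = ~((in2 & in0) ^ in3)
w3 = ~(w2 ^ in0) = ~((~((in2 & in0) ^ in3)) ^ in0)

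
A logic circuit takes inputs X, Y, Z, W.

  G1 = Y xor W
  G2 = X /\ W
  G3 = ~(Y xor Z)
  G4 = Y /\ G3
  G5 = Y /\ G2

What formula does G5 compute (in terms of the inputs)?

G2 = X /\ W
G5 = Y /\ G2 = Y /\ (X /\ W)

Y /\ (X /\ W)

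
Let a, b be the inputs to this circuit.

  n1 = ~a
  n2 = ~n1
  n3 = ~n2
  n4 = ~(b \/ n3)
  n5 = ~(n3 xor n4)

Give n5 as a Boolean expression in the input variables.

~(~~~a xor (~(b \/ ~~~a)))

n1 = ~a
n2 = ~n1 = ~~a
n3 = ~n2 = ~~~a
n4 = ~(b \/ n3) = ~(b \/ ~~~a)
n5 = ~(n3 xor n4) = ~(~~~a xor (~(b \/ ~~~a)))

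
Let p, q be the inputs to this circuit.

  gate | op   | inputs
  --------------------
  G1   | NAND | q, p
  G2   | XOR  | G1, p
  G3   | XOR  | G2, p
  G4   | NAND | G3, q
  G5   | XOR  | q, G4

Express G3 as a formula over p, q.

G1 = q NAND p
G2 = G1 XOR p = (q NAND p) XOR p
G3 = G2 XOR p = ((q NAND p) XOR p) XOR p

((q NAND p) XOR p) XOR p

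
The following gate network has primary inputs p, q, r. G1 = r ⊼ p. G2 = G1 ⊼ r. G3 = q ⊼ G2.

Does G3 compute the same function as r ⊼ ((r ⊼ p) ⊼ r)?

No

G1 = r ⊼ p
G2 = G1 ⊼ r = (r ⊼ p) ⊼ r
G3 = q ⊼ G2 = q ⊼ ((r ⊼ p) ⊼ r)
At p=0, q=1, r=0: circuit gives 0, formula gives 1.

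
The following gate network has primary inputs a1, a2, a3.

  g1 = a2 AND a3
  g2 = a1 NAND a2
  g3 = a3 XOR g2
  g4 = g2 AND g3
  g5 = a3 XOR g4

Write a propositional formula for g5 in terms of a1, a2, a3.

a3 XOR ((a1 NAND a2) AND (a3 XOR (a1 NAND a2)))

g2 = a1 NAND a2
g3 = a3 XOR g2 = a3 XOR (a1 NAND a2)
g4 = g2 AND g3 = (a1 NAND a2) AND (a3 XOR (a1 NAND a2))
g5 = a3 XOR g4 = a3 XOR ((a1 NAND a2) AND (a3 XOR (a1 NAND a2)))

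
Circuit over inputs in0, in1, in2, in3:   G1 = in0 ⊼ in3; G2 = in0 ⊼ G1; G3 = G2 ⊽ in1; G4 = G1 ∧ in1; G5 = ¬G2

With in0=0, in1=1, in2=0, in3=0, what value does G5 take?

G1 = 0 ⊼ 0 = 1
G2 = 0 ⊼ 1 = 1
G5 = ¬1 = 0

0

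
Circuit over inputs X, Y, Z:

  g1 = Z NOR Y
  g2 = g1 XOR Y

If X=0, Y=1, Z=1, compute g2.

g1 = 1 NOR 1 = 0
g2 = 0 XOR 1 = 1

1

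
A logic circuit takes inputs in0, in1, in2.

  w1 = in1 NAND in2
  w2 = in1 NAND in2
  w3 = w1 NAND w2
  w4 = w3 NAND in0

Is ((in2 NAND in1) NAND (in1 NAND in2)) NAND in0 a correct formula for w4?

w1 = in1 NAND in2
w2 = in1 NAND in2
w3 = w1 NAND w2 = (in1 NAND in2) NAND (in1 NAND in2)
w4 = w3 NAND in0 = ((in1 NAND in2) NAND (in1 NAND in2)) NAND in0
At in0=1, in1=1, in2=1: circuit gives 0, formula gives 0.
At in0=0, in1=0, in2=0: circuit gives 1, formula gives 1.
Agrees on all 8 inputs.

Yes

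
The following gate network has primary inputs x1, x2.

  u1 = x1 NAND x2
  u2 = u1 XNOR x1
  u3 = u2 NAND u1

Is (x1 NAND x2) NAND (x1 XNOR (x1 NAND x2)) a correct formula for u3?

Yes

u1 = x1 NAND x2
u2 = u1 XNOR x1 = (x1 NAND x2) XNOR x1
u3 = u2 NAND u1 = ((x1 NAND x2) XNOR x1) NAND (x1 NAND x2)
At x1=1, x2=0: circuit gives 0, formula gives 0.
At x1=0, x2=0: circuit gives 1, formula gives 1.
Agrees on all 4 inputs.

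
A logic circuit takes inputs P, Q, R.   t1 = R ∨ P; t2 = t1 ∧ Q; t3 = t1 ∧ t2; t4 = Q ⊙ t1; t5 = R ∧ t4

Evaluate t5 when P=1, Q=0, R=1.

0

t1 = 1 ∨ 1 = 1
t4 = 0 ⊙ 1 = 0
t5 = 1 ∧ 0 = 0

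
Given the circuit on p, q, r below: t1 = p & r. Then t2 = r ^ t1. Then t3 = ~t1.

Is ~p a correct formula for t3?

t1 = p & r
t3 = ~t1 = ~(p & r)
At p=1, q=0, r=0: circuit gives 1, formula gives 0.

No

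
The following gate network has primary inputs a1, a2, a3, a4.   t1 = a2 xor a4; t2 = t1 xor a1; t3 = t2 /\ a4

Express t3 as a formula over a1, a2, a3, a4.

((a2 xor a4) xor a1) /\ a4

t1 = a2 xor a4
t2 = t1 xor a1 = (a2 xor a4) xor a1
t3 = t2 /\ a4 = ((a2 xor a4) xor a1) /\ a4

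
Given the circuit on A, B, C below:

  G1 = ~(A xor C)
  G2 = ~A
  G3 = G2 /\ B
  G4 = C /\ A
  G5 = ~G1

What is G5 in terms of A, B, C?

G1 = ~(A xor C)
G5 = ~G1 = ~(~(A xor C))

~(~(A xor C))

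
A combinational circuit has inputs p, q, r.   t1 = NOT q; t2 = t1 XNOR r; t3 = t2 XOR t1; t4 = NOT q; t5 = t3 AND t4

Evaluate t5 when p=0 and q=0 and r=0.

t1 = NOT 0 = 1
t2 = 1 XNOR 0 = 0
t3 = 0 XOR 1 = 1
t4 = NOT 0 = 1
t5 = 1 AND 1 = 1

1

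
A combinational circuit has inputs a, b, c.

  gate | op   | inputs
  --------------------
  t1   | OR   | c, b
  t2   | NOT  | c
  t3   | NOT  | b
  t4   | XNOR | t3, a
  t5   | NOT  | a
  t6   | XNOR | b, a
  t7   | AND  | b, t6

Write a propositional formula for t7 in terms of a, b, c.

b AND (b XNOR a)

t6 = b XNOR a
t7 = b AND t6 = b AND (b XNOR a)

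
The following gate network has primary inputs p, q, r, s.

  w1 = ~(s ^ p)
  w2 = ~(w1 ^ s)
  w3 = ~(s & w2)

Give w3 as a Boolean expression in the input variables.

~(s & (~((~(s ^ p)) ^ s)))

w1 = ~(s ^ p)
w2 = ~(w1 ^ s) = ~((~(s ^ p)) ^ s)
w3 = ~(s & w2) = ~(s & (~((~(s ^ p)) ^ s)))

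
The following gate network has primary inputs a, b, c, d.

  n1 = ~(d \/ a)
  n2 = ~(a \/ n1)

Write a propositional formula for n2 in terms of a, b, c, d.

~(a \/ (~(d \/ a)))

n1 = ~(d \/ a)
n2 = ~(a \/ n1) = ~(a \/ (~(d \/ a)))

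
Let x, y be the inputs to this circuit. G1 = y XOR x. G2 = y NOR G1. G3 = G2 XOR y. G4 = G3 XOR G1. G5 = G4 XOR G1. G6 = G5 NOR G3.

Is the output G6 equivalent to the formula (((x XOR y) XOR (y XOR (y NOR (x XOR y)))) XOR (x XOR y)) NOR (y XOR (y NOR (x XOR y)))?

G1 = y XOR x
G2 = y NOR G1 = y NOR (y XOR x)
G3 = G2 XOR y = (y NOR (y XOR x)) XOR y
G4 = G3 XOR G1 = ((y NOR (y XOR x)) XOR y) XOR (y XOR x)
G5 = G4 XOR G1 = (((y NOR (y XOR x)) XOR y) XOR (y XOR x)) XOR (y XOR x)
G6 = G5 NOR G3 = ((((y NOR (y XOR x)) XOR y) XOR (y XOR x)) XOR (y XOR x)) NOR ((y NOR (y XOR x)) XOR y)
At x=0, y=0: circuit gives 0, formula gives 0.
At x=1, y=0: circuit gives 1, formula gives 1.
Agrees on all 4 inputs.

Yes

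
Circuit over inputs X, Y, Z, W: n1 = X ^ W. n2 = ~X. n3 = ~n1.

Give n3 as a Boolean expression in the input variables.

~(X ^ W)

n1 = X ^ W
n3 = ~n1 = ~(X ^ W)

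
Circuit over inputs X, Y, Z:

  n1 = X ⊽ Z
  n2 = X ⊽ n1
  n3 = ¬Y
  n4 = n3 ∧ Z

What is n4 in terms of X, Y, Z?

n3 = ¬Y
n4 = n3 ∧ Z = ¬Y ∧ Z

¬Y ∧ Z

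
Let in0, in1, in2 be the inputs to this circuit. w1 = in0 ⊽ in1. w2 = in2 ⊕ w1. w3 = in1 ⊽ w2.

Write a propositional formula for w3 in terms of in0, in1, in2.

in1 ⊽ (in2 ⊕ (in0 ⊽ in1))

w1 = in0 ⊽ in1
w2 = in2 ⊕ w1 = in2 ⊕ (in0 ⊽ in1)
w3 = in1 ⊽ w2 = in1 ⊽ (in2 ⊕ (in0 ⊽ in1))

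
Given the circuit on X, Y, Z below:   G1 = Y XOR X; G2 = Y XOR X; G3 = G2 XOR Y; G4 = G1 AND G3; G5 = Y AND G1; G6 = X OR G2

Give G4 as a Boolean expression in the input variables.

(Y XOR X) AND ((Y XOR X) XOR Y)

G1 = Y XOR X
G2 = Y XOR X
G3 = G2 XOR Y = (Y XOR X) XOR Y
G4 = G1 AND G3 = (Y XOR X) AND ((Y XOR X) XOR Y)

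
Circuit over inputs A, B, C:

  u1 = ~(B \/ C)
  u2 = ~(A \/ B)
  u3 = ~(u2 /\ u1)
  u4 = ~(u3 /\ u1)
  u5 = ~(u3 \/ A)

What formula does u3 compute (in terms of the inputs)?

~((~(A \/ B)) /\ (~(B \/ C)))

u1 = ~(B \/ C)
u2 = ~(A \/ B)
u3 = ~(u2 /\ u1) = ~((~(A \/ B)) /\ (~(B \/ C)))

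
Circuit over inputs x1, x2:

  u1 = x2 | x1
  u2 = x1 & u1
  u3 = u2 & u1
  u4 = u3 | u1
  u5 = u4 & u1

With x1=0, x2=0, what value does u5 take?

u1 = 0 | 0 = 0
u2 = 0 & 0 = 0
u3 = 0 & 0 = 0
u4 = 0 | 0 = 0
u5 = 0 & 0 = 0

0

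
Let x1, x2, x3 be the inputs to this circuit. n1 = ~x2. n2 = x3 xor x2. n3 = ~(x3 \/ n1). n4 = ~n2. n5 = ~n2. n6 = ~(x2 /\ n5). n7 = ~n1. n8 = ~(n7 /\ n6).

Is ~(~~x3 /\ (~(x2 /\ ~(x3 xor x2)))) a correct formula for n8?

n1 = ~x2
n2 = x3 xor x2
n5 = ~n2 = ~(x3 xor x2)
n6 = ~(x2 /\ n5) = ~(x2 /\ ~(x3 xor x2))
n7 = ~n1 = ~~x2
n8 = ~(n7 /\ n6) = ~(~~x2 /\ (~(x2 /\ ~(x3 xor x2))))
At x1=0, x2=0, x3=1: circuit gives 1, formula gives 0.

No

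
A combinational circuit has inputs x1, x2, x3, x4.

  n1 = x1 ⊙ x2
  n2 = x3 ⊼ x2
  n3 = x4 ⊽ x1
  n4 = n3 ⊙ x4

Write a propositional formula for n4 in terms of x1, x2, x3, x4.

n3 = x4 ⊽ x1
n4 = n3 ⊙ x4 = (x4 ⊽ x1) ⊙ x4

(x4 ⊽ x1) ⊙ x4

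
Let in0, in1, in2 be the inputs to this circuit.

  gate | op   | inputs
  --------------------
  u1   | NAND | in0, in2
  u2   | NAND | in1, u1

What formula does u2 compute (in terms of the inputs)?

in1 NAND (in0 NAND in2)

u1 = in0 NAND in2
u2 = in1 NAND u1 = in1 NAND (in0 NAND in2)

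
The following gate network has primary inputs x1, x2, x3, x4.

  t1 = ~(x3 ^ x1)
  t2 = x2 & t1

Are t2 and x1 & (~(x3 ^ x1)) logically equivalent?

No

t1 = ~(x3 ^ x1)
t2 = x2 & t1 = x2 & (~(x3 ^ x1))
At x1=0, x2=1, x3=0, x4=0: circuit gives 1, formula gives 0.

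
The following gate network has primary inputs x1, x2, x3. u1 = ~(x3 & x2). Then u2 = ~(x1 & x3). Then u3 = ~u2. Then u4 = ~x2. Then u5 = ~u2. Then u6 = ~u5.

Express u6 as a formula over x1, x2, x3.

u2 = ~(x1 & x3)
u5 = ~u2 = ~(~(x1 & x3))
u6 = ~u5 = ~~(~(x1 & x3))

~~(~(x1 & x3))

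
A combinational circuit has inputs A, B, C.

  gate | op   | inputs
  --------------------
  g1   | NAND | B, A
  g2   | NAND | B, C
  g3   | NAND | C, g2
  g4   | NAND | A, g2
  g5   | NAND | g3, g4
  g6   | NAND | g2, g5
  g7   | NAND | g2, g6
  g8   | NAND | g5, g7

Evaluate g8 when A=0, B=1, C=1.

1

g2 = 1 NAND 1 = 0
g3 = 1 NAND 0 = 1
g4 = 0 NAND 0 = 1
g5 = 1 NAND 1 = 0
g6 = 0 NAND 0 = 1
g7 = 0 NAND 1 = 1
g8 = 0 NAND 1 = 1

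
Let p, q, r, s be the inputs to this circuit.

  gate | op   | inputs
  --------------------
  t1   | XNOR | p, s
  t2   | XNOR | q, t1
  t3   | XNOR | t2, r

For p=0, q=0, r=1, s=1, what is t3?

t1 = 0 XNOR 1 = 0
t2 = 0 XNOR 0 = 1
t3 = 1 XNOR 1 = 1

1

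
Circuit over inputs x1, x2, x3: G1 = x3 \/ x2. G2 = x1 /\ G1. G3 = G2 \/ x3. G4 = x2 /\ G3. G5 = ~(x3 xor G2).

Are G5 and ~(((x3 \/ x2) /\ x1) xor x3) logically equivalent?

G1 = x3 \/ x2
G2 = x1 /\ G1 = x1 /\ (x3 \/ x2)
G5 = ~(x3 xor G2) = ~(x3 xor (x1 /\ (x3 \/ x2)))
At x1=0, x2=0, x3=1: circuit gives 0, formula gives 0.
At x1=0, x2=0, x3=0: circuit gives 1, formula gives 1.
Agrees on all 8 inputs.

Yes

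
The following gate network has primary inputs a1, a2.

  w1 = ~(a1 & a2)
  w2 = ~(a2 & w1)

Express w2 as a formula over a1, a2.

w1 = ~(a1 & a2)
w2 = ~(a2 & w1) = ~(a2 & (~(a1 & a2)))

~(a2 & (~(a1 & a2)))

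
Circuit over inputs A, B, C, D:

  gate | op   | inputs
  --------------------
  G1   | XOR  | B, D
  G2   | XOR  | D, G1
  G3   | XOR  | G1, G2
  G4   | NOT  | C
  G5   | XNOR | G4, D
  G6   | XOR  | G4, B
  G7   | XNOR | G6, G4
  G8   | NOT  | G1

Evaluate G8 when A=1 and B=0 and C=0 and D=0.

G1 = 0 XOR 0 = 0
G8 = NOT 0 = 1

1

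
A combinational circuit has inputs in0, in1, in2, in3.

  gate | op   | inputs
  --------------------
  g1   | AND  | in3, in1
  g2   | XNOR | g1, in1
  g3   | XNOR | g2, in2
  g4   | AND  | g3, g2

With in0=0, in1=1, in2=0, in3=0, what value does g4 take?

0

g1 = 0 AND 1 = 0
g2 = 0 XNOR 1 = 0
g3 = 0 XNOR 0 = 1
g4 = 1 AND 0 = 0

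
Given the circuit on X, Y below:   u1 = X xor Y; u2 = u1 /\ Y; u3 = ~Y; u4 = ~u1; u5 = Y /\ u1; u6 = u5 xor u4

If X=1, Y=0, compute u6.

u1 = 1 xor 0 = 1
u4 = ~1 = 0
u5 = 0 /\ 1 = 0
u6 = 0 xor 0 = 0

0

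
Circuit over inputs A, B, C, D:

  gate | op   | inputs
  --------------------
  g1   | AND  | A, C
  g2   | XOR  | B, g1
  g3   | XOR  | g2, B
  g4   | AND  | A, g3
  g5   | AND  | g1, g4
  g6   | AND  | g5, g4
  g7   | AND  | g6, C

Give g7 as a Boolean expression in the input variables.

(((A AND C) AND (A AND ((B XOR (A AND C)) XOR B))) AND (A AND ((B XOR (A AND C)) XOR B))) AND C

g1 = A AND C
g2 = B XOR g1 = B XOR (A AND C)
g3 = g2 XOR B = (B XOR (A AND C)) XOR B
g4 = A AND g3 = A AND ((B XOR (A AND C)) XOR B)
g5 = g1 AND g4 = (A AND C) AND (A AND ((B XOR (A AND C)) XOR B))
g6 = g5 AND g4 = ((A AND C) AND (A AND ((B XOR (A AND C)) XOR B))) AND (A AND ((B XOR (A AND C)) XOR B))
g7 = g6 AND C = (((A AND C) AND (A AND ((B XOR (A AND C)) XOR B))) AND (A AND ((B XOR (A AND C)) XOR B))) AND C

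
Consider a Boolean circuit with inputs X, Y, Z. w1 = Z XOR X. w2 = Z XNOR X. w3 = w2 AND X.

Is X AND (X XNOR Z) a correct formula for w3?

w2 = Z XNOR X
w3 = w2 AND X = (Z XNOR X) AND X
At X=0, Y=0, Z=0: circuit gives 0, formula gives 0.
At X=1, Y=0, Z=1: circuit gives 1, formula gives 1.
Agrees on all 8 inputs.

Yes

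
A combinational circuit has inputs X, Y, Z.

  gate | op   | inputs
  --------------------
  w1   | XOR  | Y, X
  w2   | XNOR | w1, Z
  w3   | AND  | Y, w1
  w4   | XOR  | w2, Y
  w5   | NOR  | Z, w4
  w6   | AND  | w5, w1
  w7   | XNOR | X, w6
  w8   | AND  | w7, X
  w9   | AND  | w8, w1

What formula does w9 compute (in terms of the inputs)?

w1 = Y XOR X
w2 = w1 XNOR Z = (Y XOR X) XNOR Z
w4 = w2 XOR Y = ((Y XOR X) XNOR Z) XOR Y
w5 = Z NOR w4 = Z NOR (((Y XOR X) XNOR Z) XOR Y)
w6 = w5 AND w1 = (Z NOR (((Y XOR X) XNOR Z) XOR Y)) AND (Y XOR X)
w7 = X XNOR w6 = X XNOR ((Z NOR (((Y XOR X) XNOR Z) XOR Y)) AND (Y XOR X))
w8 = w7 AND X = (X XNOR ((Z NOR (((Y XOR X) XNOR Z) XOR Y)) AND (Y XOR X))) AND X
w9 = w8 AND w1 = ((X XNOR ((Z NOR (((Y XOR X) XNOR Z) XOR Y)) AND (Y XOR X))) AND X) AND (Y XOR X)

((X XNOR ((Z NOR (((Y XOR X) XNOR Z) XOR Y)) AND (Y XOR X))) AND X) AND (Y XOR X)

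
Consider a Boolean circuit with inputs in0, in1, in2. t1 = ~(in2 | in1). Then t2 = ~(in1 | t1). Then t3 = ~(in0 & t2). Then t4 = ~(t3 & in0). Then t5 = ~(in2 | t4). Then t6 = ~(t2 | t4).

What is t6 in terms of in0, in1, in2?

~((~(in1 | (~(in2 | in1)))) | (~((~(in0 & (~(in1 | (~(in2 | in1)))))) & in0)))

t1 = ~(in2 | in1)
t2 = ~(in1 | t1) = ~(in1 | (~(in2 | in1)))
t3 = ~(in0 & t2) = ~(in0 & (~(in1 | (~(in2 | in1)))))
t4 = ~(t3 & in0) = ~((~(in0 & (~(in1 | (~(in2 | in1)))))) & in0)
t6 = ~(t2 | t4) = ~((~(in1 | (~(in2 | in1)))) | (~((~(in0 & (~(in1 | (~(in2 | in1)))))) & in0)))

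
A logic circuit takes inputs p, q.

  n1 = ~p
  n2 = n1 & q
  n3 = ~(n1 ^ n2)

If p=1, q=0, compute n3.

1

n1 = ~1 = 0
n2 = 0 & 0 = 0
n3 = ~(0 ^ 0) = 1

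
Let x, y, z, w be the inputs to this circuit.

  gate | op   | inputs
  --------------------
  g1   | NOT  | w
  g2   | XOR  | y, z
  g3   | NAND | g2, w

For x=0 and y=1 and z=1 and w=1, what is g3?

g2 = 1 XOR 1 = 0
g3 = 0 NAND 1 = 1

1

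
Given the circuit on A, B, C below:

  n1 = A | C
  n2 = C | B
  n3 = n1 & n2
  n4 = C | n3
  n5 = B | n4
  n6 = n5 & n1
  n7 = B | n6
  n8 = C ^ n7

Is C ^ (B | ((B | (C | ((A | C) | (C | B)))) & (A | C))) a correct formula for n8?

n1 = A | C
n2 = C | B
n3 = n1 & n2 = (A | C) & (C | B)
n4 = C | n3 = C | ((A | C) & (C | B))
n5 = B | n4 = B | (C | ((A | C) & (C | B)))
n6 = n5 & n1 = (B | (C | ((A | C) & (C | B)))) & (A | C)
n7 = B | n6 = B | ((B | (C | ((A | C) & (C | B)))) & (A | C))
n8 = C ^ n7 = C ^ (B | ((B | (C | ((A | C) & (C | B)))) & (A | C)))
At A=1, B=0, C=0: circuit gives 0, formula gives 1.

No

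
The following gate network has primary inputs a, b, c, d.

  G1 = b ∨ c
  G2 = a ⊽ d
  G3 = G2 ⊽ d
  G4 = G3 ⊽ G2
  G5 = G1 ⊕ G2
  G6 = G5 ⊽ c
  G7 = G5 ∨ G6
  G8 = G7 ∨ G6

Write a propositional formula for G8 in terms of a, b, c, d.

G1 = b ∨ c
G2 = a ⊽ d
G5 = G1 ⊕ G2 = (b ∨ c) ⊕ (a ⊽ d)
G6 = G5 ⊽ c = ((b ∨ c) ⊕ (a ⊽ d)) ⊽ c
G7 = G5 ∨ G6 = ((b ∨ c) ⊕ (a ⊽ d)) ∨ (((b ∨ c) ⊕ (a ⊽ d)) ⊽ c)
G8 = G7 ∨ G6 = (((b ∨ c) ⊕ (a ⊽ d)) ∨ (((b ∨ c) ⊕ (a ⊽ d)) ⊽ c)) ∨ (((b ∨ c) ⊕ (a ⊽ d)) ⊽ c)

(((b ∨ c) ⊕ (a ⊽ d)) ∨ (((b ∨ c) ⊕ (a ⊽ d)) ⊽ c)) ∨ (((b ∨ c) ⊕ (a ⊽ d)) ⊽ c)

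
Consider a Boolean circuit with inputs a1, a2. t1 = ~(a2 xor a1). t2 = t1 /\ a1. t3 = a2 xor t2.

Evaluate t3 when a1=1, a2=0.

0

t1 = ~(0 xor 1) = 0
t2 = 0 /\ 1 = 0
t3 = 0 xor 0 = 0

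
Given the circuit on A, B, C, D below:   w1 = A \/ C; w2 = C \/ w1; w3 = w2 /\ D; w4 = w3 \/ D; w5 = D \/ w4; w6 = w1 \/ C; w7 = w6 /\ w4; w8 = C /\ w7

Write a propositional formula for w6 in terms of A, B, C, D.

w1 = A \/ C
w6 = w1 \/ C = (A \/ C) \/ C

(A \/ C) \/ C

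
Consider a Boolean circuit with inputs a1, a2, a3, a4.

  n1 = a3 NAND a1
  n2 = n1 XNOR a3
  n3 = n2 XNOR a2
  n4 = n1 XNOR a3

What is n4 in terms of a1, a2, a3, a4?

(a3 NAND a1) XNOR a3

n1 = a3 NAND a1
n4 = n1 XNOR a3 = (a3 NAND a1) XNOR a3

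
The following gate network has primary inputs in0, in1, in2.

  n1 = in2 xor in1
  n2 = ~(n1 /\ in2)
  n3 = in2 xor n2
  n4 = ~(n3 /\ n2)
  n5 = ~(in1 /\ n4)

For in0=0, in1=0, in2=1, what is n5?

n1 = 1 xor 0 = 1
n2 = ~(1 /\ 1) = 0
n3 = 1 xor 0 = 1
n4 = ~(1 /\ 0) = 1
n5 = ~(0 /\ 1) = 1

1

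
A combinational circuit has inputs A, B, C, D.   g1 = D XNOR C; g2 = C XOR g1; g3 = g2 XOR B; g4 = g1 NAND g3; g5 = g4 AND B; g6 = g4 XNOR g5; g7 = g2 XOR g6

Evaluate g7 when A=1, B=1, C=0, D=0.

g1 = 0 XNOR 0 = 1
g2 = 0 XOR 1 = 1
g3 = 1 XOR 1 = 0
g4 = 1 NAND 0 = 1
g5 = 1 AND 1 = 1
g6 = 1 XNOR 1 = 1
g7 = 1 XOR 1 = 0

0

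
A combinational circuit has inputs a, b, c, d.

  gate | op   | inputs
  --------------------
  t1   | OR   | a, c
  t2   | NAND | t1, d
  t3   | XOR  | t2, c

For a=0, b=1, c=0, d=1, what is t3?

t1 = 0 OR 0 = 0
t2 = 0 NAND 1 = 1
t3 = 1 XOR 0 = 1

1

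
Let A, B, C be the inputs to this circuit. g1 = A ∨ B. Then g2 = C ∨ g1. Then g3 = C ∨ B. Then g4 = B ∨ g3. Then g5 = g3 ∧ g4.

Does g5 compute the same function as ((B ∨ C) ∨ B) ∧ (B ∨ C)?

g3 = C ∨ B
g4 = B ∨ g3 = B ∨ (C ∨ B)
g5 = g3 ∧ g4 = (C ∨ B) ∧ (B ∨ (C ∨ B))
At A=0, B=0, C=0: circuit gives 0, formula gives 0.
At A=0, B=0, C=1: circuit gives 1, formula gives 1.
Agrees on all 8 inputs.

Yes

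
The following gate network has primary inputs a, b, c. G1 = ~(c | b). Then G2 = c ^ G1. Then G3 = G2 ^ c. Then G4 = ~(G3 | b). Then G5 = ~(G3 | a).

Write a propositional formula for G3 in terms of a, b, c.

G1 = ~(c | b)
G2 = c ^ G1 = c ^ (~(c | b))
G3 = G2 ^ c = (c ^ (~(c | b))) ^ c

(c ^ (~(c | b))) ^ c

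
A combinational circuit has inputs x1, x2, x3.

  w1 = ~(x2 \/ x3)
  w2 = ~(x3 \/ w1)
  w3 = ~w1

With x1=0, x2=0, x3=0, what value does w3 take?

0

w1 = ~(0 \/ 0) = 1
w3 = ~1 = 0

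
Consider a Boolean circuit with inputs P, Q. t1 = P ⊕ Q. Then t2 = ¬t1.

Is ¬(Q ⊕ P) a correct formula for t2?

t1 = P ⊕ Q
t2 = ¬t1 = ¬(P ⊕ Q)
At P=0, Q=1: circuit gives 0, formula gives 0.
At P=0, Q=0: circuit gives 1, formula gives 1.
Agrees on all 4 inputs.

Yes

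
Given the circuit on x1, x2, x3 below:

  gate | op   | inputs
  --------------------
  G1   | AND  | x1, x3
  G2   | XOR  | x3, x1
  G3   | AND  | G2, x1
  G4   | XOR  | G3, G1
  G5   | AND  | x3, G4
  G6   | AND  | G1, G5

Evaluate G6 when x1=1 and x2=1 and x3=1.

1

G1 = 1 AND 1 = 1
G2 = 1 XOR 1 = 0
G3 = 0 AND 1 = 0
G4 = 0 XOR 1 = 1
G5 = 1 AND 1 = 1
G6 = 1 AND 1 = 1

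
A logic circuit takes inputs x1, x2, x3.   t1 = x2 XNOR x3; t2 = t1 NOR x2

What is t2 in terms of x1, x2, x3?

(x2 XNOR x3) NOR x2

t1 = x2 XNOR x3
t2 = t1 NOR x2 = (x2 XNOR x3) NOR x2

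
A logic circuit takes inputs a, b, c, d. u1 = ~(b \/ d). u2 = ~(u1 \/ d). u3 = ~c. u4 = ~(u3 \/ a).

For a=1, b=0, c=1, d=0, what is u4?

0

u3 = ~1 = 0
u4 = ~(0 \/ 1) = 0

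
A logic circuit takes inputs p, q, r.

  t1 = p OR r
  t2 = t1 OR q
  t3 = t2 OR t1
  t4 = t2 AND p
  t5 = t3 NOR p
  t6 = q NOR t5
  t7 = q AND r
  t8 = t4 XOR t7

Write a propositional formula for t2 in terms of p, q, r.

(p OR r) OR q

t1 = p OR r
t2 = t1 OR q = (p OR r) OR q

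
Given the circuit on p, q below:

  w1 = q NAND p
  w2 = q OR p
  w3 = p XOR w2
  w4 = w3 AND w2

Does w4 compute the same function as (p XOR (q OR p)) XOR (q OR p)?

w2 = q OR p
w3 = p XOR w2 = p XOR (q OR p)
w4 = w3 AND w2 = (p XOR (q OR p)) AND (q OR p)
At p=0, q=1: circuit gives 1, formula gives 0.

No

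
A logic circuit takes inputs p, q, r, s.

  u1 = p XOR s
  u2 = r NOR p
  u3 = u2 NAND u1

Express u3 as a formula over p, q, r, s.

u1 = p XOR s
u2 = r NOR p
u3 = u2 NAND u1 = (r NOR p) NAND (p XOR s)

(r NOR p) NAND (p XOR s)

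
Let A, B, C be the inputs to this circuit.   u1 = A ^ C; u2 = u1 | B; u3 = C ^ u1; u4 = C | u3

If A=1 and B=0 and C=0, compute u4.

u1 = 1 ^ 0 = 1
u3 = 0 ^ 1 = 1
u4 = 0 | 1 = 1

1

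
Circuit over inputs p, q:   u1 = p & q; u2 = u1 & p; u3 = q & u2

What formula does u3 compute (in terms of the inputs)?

u1 = p & q
u2 = u1 & p = (p & q) & p
u3 = q & u2 = q & ((p & q) & p)

q & ((p & q) & p)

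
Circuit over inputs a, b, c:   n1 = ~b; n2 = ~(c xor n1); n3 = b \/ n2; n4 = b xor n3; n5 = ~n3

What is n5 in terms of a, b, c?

~(b \/ (~(c xor ~b)))

n1 = ~b
n2 = ~(c xor n1) = ~(c xor ~b)
n3 = b \/ n2 = b \/ (~(c xor ~b))
n5 = ~n3 = ~(b \/ (~(c xor ~b)))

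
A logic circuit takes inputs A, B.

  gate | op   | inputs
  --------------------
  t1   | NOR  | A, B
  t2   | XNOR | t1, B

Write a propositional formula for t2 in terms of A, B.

t1 = A NOR B
t2 = t1 XNOR B = (A NOR B) XNOR B

(A NOR B) XNOR B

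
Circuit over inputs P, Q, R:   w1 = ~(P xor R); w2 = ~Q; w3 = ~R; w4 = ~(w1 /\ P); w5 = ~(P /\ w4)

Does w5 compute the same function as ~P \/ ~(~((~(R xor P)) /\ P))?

w1 = ~(P xor R)
w4 = ~(w1 /\ P) = ~((~(P xor R)) /\ P)
w5 = ~(P /\ w4) = ~(P /\ (~((~(P xor R)) /\ P)))
At P=1, Q=0, R=0: circuit gives 0, formula gives 0.
At P=0, Q=0, R=0: circuit gives 1, formula gives 1.
Agrees on all 8 inputs.

Yes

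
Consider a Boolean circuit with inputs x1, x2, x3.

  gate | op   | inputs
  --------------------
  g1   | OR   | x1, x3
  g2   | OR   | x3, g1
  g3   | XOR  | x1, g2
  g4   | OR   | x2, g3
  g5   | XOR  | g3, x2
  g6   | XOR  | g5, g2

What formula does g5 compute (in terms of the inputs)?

(x1 XOR (x3 OR (x1 OR x3))) XOR x2

g1 = x1 OR x3
g2 = x3 OR g1 = x3 OR (x1 OR x3)
g3 = x1 XOR g2 = x1 XOR (x3 OR (x1 OR x3))
g5 = g3 XOR x2 = (x1 XOR (x3 OR (x1 OR x3))) XOR x2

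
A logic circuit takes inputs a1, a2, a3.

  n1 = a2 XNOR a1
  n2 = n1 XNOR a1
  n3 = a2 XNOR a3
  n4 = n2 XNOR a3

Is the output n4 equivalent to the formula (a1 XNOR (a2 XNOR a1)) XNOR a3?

n1 = a2 XNOR a1
n2 = n1 XNOR a1 = (a2 XNOR a1) XNOR a1
n4 = n2 XNOR a3 = ((a2 XNOR a1) XNOR a1) XNOR a3
At a1=0, a2=0, a3=1: circuit gives 0, formula gives 0.
At a1=0, a2=0, a3=0: circuit gives 1, formula gives 1.
Agrees on all 8 inputs.

Yes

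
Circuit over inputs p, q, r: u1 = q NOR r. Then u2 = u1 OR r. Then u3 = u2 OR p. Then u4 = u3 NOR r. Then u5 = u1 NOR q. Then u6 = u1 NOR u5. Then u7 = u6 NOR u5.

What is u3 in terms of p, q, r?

u1 = q NOR r
u2 = u1 OR r = (q NOR r) OR r
u3 = u2 OR p = ((q NOR r) OR r) OR p

((q NOR r) OR r) OR p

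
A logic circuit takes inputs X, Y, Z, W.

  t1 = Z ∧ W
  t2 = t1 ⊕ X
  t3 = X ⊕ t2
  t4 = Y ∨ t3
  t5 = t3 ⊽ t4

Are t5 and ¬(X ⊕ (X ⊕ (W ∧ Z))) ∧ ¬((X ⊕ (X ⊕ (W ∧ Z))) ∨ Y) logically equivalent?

t1 = Z ∧ W
t2 = t1 ⊕ X = (Z ∧ W) ⊕ X
t3 = X ⊕ t2 = X ⊕ ((Z ∧ W) ⊕ X)
t4 = Y ∨ t3 = Y ∨ (X ⊕ ((Z ∧ W) ⊕ X))
t5 = t3 ⊽ t4 = (X ⊕ ((Z ∧ W) ⊕ X)) ⊽ (Y ∨ (X ⊕ ((Z ∧ W) ⊕ X)))
At X=0, Y=0, Z=1, W=1: circuit gives 0, formula gives 0.
At X=0, Y=0, Z=0, W=0: circuit gives 1, formula gives 1.
Agrees on all 16 inputs.

Yes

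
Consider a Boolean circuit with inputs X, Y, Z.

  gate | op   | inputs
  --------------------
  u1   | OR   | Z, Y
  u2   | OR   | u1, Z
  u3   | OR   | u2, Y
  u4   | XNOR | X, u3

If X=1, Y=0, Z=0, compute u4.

u1 = 0 OR 0 = 0
u2 = 0 OR 0 = 0
u3 = 0 OR 0 = 0
u4 = 1 XNOR 0 = 0

0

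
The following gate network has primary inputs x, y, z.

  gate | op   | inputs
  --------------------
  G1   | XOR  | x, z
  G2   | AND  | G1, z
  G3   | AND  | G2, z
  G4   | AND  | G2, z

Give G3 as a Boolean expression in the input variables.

((x XOR z) AND z) AND z

G1 = x XOR z
G2 = G1 AND z = (x XOR z) AND z
G3 = G2 AND z = ((x XOR z) AND z) AND z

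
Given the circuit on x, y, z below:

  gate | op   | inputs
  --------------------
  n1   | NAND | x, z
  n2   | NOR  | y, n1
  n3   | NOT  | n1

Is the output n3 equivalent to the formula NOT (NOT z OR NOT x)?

n1 = x NAND z
n3 = NOT n1 = NOT (x NAND z)
At x=0, y=0, z=0: circuit gives 0, formula gives 0.
At x=1, y=0, z=1: circuit gives 1, formula gives 1.
Agrees on all 8 inputs.

Yes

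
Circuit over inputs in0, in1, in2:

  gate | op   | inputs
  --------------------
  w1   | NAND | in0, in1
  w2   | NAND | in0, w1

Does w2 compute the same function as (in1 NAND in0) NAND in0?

w1 = in0 NAND in1
w2 = in0 NAND w1 = in0 NAND (in0 NAND in1)
At in0=1, in1=0, in2=0: circuit gives 0, formula gives 0.
At in0=0, in1=0, in2=0: circuit gives 1, formula gives 1.
Agrees on all 8 inputs.

Yes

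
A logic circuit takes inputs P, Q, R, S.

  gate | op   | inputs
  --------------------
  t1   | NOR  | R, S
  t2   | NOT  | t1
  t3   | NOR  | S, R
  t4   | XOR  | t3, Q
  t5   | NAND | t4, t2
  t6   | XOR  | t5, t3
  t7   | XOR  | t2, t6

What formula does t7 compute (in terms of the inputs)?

t1 = R NOR S
t2 = NOT t1 = NOT (R NOR S)
t3 = S NOR R
t4 = t3 XOR Q = (S NOR R) XOR Q
t5 = t4 NAND t2 = ((S NOR R) XOR Q) NAND NOT (R NOR S)
t6 = t5 XOR t3 = (((S NOR R) XOR Q) NAND NOT (R NOR S)) XOR (S NOR R)
t7 = t2 XOR t6 = NOT (R NOR S) XOR ((((S NOR R) XOR Q) NAND NOT (R NOR S)) XOR (S NOR R))

NOT (R NOR S) XOR ((((S NOR R) XOR Q) NAND NOT (R NOR S)) XOR (S NOR R))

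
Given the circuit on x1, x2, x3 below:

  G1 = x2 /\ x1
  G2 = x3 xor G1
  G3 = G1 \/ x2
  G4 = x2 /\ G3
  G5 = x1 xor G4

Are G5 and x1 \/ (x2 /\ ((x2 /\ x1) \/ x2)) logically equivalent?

No

G1 = x2 /\ x1
G3 = G1 \/ x2 = (x2 /\ x1) \/ x2
G4 = x2 /\ G3 = x2 /\ ((x2 /\ x1) \/ x2)
G5 = x1 xor G4 = x1 xor (x2 /\ ((x2 /\ x1) \/ x2))
At x1=1, x2=1, x3=0: circuit gives 0, formula gives 1.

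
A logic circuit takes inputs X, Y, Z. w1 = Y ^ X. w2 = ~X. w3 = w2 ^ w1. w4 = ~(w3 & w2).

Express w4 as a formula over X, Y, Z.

~((~X ^ (Y ^ X)) & ~X)

w1 = Y ^ X
w2 = ~X
w3 = w2 ^ w1 = ~X ^ (Y ^ X)
w4 = ~(w3 & w2) = ~((~X ^ (Y ^ X)) & ~X)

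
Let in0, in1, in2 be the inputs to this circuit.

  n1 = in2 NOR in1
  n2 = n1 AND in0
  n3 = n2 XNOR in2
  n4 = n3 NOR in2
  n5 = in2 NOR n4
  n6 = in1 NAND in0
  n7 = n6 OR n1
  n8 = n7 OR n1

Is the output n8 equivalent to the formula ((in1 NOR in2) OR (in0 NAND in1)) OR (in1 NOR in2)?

n1 = in2 NOR in1
n6 = in1 NAND in0
n7 = n6 OR n1 = (in1 NAND in0) OR (in2 NOR in1)
n8 = n7 OR n1 = ((in1 NAND in0) OR (in2 NOR in1)) OR (in2 NOR in1)
At in0=1, in1=1, in2=0: circuit gives 0, formula gives 0.
At in0=0, in1=0, in2=0: circuit gives 1, formula gives 1.
Agrees on all 8 inputs.

Yes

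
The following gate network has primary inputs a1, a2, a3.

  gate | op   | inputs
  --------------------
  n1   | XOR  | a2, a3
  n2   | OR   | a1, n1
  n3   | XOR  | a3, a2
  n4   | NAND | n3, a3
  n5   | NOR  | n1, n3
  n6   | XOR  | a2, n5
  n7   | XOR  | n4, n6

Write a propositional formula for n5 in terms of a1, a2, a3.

n1 = a2 XOR a3
n3 = a3 XOR a2
n5 = n1 NOR n3 = (a2 XOR a3) NOR (a3 XOR a2)

(a2 XOR a3) NOR (a3 XOR a2)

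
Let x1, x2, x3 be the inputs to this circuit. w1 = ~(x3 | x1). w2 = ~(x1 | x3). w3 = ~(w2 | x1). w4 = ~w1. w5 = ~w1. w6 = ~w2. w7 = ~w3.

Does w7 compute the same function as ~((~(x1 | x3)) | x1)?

w2 = ~(x1 | x3)
w3 = ~(w2 | x1) = ~((~(x1 | x3)) | x1)
w7 = ~w3 = ~(~((~(x1 | x3)) | x1))
At x1=0, x2=0, x3=0: circuit gives 1, formula gives 0.

No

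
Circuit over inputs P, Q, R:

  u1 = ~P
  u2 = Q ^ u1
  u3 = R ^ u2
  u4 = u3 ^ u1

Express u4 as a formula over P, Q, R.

(R ^ (Q ^ ~P)) ^ ~P

u1 = ~P
u2 = Q ^ u1 = Q ^ ~P
u3 = R ^ u2 = R ^ (Q ^ ~P)
u4 = u3 ^ u1 = (R ^ (Q ^ ~P)) ^ ~P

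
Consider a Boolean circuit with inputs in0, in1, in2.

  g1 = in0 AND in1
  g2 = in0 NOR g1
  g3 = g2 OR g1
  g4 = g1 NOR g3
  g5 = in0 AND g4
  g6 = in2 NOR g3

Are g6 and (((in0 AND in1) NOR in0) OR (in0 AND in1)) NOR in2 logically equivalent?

Yes

g1 = in0 AND in1
g2 = in0 NOR g1 = in0 NOR (in0 AND in1)
g3 = g2 OR g1 = (in0 NOR (in0 AND in1)) OR (in0 AND in1)
g6 = in2 NOR g3 = in2 NOR ((in0 NOR (in0 AND in1)) OR (in0 AND in1))
At in0=0, in1=0, in2=0: circuit gives 0, formula gives 0.
At in0=1, in1=0, in2=0: circuit gives 1, formula gives 1.
Agrees on all 8 inputs.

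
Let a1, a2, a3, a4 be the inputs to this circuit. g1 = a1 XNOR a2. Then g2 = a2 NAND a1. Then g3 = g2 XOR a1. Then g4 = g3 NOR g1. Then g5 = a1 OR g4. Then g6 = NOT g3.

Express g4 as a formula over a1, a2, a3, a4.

g1 = a1 XNOR a2
g2 = a2 NAND a1
g3 = g2 XOR a1 = (a2 NAND a1) XOR a1
g4 = g3 NOR g1 = ((a2 NAND a1) XOR a1) NOR (a1 XNOR a2)

((a2 NAND a1) XOR a1) NOR (a1 XNOR a2)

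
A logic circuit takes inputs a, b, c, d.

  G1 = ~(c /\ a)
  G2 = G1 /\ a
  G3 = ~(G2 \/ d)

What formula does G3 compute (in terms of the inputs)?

~(((~(c /\ a)) /\ a) \/ d)

G1 = ~(c /\ a)
G2 = G1 /\ a = (~(c /\ a)) /\ a
G3 = ~(G2 \/ d) = ~(((~(c /\ a)) /\ a) \/ d)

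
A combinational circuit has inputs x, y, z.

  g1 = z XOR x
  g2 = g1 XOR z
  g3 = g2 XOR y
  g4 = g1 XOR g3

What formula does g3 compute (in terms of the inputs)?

((z XOR x) XOR z) XOR y

g1 = z XOR x
g2 = g1 XOR z = (z XOR x) XOR z
g3 = g2 XOR y = ((z XOR x) XOR z) XOR y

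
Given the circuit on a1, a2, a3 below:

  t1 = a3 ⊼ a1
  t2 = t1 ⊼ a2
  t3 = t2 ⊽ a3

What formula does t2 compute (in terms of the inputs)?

t1 = a3 ⊼ a1
t2 = t1 ⊼ a2 = (a3 ⊼ a1) ⊼ a2

(a3 ⊼ a1) ⊼ a2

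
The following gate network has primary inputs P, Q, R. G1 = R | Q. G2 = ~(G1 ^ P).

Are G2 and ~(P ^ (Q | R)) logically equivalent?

Yes

G1 = R | Q
G2 = ~(G1 ^ P) = ~((R | Q) ^ P)
At P=0, Q=0, R=1: circuit gives 0, formula gives 0.
At P=0, Q=0, R=0: circuit gives 1, formula gives 1.
Agrees on all 8 inputs.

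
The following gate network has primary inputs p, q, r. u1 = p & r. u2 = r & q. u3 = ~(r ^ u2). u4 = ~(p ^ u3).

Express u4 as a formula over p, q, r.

u2 = r & q
u3 = ~(r ^ u2) = ~(r ^ (r & q))
u4 = ~(p ^ u3) = ~(p ^ (~(r ^ (r & q))))

~(p ^ (~(r ^ (r & q))))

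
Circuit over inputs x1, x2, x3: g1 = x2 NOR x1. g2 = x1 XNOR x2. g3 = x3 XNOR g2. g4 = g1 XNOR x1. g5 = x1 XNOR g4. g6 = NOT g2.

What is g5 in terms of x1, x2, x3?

x1 XNOR ((x2 NOR x1) XNOR x1)

g1 = x2 NOR x1
g4 = g1 XNOR x1 = (x2 NOR x1) XNOR x1
g5 = x1 XNOR g4 = x1 XNOR ((x2 NOR x1) XNOR x1)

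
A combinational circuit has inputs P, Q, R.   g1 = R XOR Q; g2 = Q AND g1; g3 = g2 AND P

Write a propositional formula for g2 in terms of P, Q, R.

Q AND (R XOR Q)

g1 = R XOR Q
g2 = Q AND g1 = Q AND (R XOR Q)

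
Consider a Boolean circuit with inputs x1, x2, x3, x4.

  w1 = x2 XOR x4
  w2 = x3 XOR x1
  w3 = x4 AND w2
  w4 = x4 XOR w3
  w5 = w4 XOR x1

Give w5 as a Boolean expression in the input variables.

(x4 XOR (x4 AND (x3 XOR x1))) XOR x1

w2 = x3 XOR x1
w3 = x4 AND w2 = x4 AND (x3 XOR x1)
w4 = x4 XOR w3 = x4 XOR (x4 AND (x3 XOR x1))
w5 = w4 XOR x1 = (x4 XOR (x4 AND (x3 XOR x1))) XOR x1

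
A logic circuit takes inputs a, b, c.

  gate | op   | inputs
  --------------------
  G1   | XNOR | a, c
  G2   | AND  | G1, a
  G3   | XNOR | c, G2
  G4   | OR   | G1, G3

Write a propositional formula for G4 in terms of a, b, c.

G1 = a XNOR c
G2 = G1 AND a = (a XNOR c) AND a
G3 = c XNOR G2 = c XNOR ((a XNOR c) AND a)
G4 = G1 OR G3 = (a XNOR c) OR (c XNOR ((a XNOR c) AND a))

(a XNOR c) OR (c XNOR ((a XNOR c) AND a))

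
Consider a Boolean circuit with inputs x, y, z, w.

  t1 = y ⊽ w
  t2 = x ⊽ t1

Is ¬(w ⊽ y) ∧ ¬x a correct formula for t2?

Yes

t1 = y ⊽ w
t2 = x ⊽ t1 = x ⊽ (y ⊽ w)
At x=0, y=0, z=0, w=0: circuit gives 0, formula gives 0.
At x=0, y=0, z=0, w=1: circuit gives 1, formula gives 1.
Agrees on all 16 inputs.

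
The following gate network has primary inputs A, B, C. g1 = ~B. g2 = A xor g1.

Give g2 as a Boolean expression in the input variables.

A xor ~B

g1 = ~B
g2 = A xor g1 = A xor ~B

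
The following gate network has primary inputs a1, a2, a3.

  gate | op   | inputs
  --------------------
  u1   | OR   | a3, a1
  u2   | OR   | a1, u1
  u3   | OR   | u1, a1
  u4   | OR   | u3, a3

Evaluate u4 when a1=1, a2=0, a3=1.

u1 = 1 OR 1 = 1
u3 = 1 OR 1 = 1
u4 = 1 OR 1 = 1

1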